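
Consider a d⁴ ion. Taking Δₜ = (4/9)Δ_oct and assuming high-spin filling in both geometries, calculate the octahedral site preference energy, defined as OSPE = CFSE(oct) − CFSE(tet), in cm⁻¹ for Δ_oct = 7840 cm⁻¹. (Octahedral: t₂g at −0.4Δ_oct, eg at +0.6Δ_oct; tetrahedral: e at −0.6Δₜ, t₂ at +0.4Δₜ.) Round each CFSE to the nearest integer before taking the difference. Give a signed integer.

In an octahedral site d⁴ (HS) is t₂g³ eg¹, giving CFSE(oct) = -0.6Δ_oct = -4704 cm⁻¹.
Tetrahedral e² t₂² gives -0.4Δₜ = -0.4 × (4/9) × 7840 = -1394 cm⁻¹.
OSPE = CFSE(oct) − CFSE(tet) = -4704 − (-1394) = -3310 cm⁻¹.

-3310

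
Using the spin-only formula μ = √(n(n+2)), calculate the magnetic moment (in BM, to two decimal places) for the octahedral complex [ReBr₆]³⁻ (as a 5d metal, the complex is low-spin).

2.83 BM

Each Br⁻ contributes -1; 6 × (-1) = -6. With overall charge -3, Re is in the +3 oxidation state.
Group 7 minus oxidation state +3 gives a d⁴ configuration for Re³⁺.
Configuration: t2g^4 e_g^0 → 2 unpaired electrons.
μ(spin-only) = √[2(2+2)] = √8 ≈ 2.83 BM.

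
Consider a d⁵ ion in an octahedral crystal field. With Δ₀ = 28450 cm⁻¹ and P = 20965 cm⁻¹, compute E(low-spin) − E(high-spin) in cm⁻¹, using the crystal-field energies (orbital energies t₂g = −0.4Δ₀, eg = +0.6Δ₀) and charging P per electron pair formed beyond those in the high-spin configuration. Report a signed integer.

High-spin: t₂g³ eg², CFSE = 0.0Δ₀ = 0 cm⁻¹.
Low-spin: t₂g⁵ eg⁰, orbital CFSE = -2.0Δ₀ = -56900 cm⁻¹; plus 2 excess pairs × P = +41930 cm⁻¹; total -14970 cm⁻¹.
E(LS) − E(HS) = -14970 − (0) = -14970 cm⁻¹.

-14970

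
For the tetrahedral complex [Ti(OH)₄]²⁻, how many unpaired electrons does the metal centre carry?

Each OH⁻ contributes -1; 4 × (-1) = -4. With overall charge -2, Ti is in the +2 oxidation state.
Ti sits in group 4; removing 2 electrons leaves Ti²⁺ with 4 − 2 = 2 d electrons.
Tetrahedral fields are weak (Δₜ ≈ 4/9 Δₒ), so electrons fill high-spin.
Configuration: e² t₂⁰, giving 2 unpaired electrons.

2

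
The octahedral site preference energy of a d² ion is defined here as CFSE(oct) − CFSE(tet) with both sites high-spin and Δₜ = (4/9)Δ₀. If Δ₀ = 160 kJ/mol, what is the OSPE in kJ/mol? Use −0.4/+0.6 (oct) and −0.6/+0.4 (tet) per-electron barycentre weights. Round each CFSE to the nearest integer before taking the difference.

Octahedral high-spin t₂g² eg⁰: CFSE = -0.8 × 160 = -128 kJ/mol.
In a tetrahedral site the filling is e² t₂⁰: CFSE(tet) = -1.2Δₜ = -1.2 × (4/9)(160) = -85 kJ/mol.
OSPE = -128 − (-85) = -43 kJ/mol.

-43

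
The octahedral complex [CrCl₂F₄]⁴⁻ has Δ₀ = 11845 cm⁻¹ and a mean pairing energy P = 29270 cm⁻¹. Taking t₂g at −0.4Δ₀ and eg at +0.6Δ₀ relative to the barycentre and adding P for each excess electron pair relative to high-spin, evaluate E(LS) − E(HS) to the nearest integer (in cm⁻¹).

Ligand charges: 2×(-1) from Cl⁻ and 4×(-1) from F⁻ sum to -6; with overall charge -4, Cr is +2.
Cr sits in group 6; removing 2 electrons leaves Cr²⁺ with 6 − 2 = 4 d electrons.
High-spin: t₂g³ eg¹, CFSE = -0.6Δ₀ = -7107 cm⁻¹.
Low-spin t₂g⁴ eg⁰ gives -1.6Δ₀ = -18952 cm⁻¹, but forming 1 extra pair costs 1P = 29270 cm⁻¹, so E(LS) = -18952 + 29270 = 10318 cm⁻¹.
The difference is 10318 − (-7107) = 17425 cm⁻¹, so high-spin lies lower.

17425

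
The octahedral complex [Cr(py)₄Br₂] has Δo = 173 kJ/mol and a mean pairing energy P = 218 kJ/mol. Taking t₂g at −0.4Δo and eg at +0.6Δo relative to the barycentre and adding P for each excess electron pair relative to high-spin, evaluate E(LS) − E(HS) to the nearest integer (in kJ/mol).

Ligand charges: 4×(+0) from py and 2×(-1) from Br⁻ sum to -2; with overall charge +0, Cr is +2.
Group 6 minus oxidation state +2 gives a d⁴ configuration for Cr²⁺.
High-spin: t₂g³ eg¹, CFSE = -0.6Δo = -104 kJ/mol.
Low-spin: t₂g⁴ eg⁰, orbital CFSE = -1.6Δo = -277 kJ/mol; plus 1 excess pair × P = +218 kJ/mol; total -59 kJ/mol.
The difference is -59 − (-104) = 45 kJ/mol, so high-spin lies lower.

45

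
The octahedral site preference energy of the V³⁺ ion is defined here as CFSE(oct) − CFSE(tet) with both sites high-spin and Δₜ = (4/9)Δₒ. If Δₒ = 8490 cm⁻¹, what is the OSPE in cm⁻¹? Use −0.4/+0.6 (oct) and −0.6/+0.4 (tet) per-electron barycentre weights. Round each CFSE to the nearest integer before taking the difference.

-2264

V³⁺: group 5, so d-count = 5 − 3 = 2.
Octahedral (high-spin): t₂g² eg⁰, CFSE = 2(−0.4) + 0(+0.6) = -0.8Δₒ = -0.8 × 8490 = -6792 cm⁻¹.
In a tetrahedral site the filling is e² t₂⁰: CFSE(tet) = -1.2Δₜ = -1.2 × (4/9)(8490) = -4528 cm⁻¹.
OSPE = CFSE(oct) − CFSE(tet) = -6792 − (-4528) = -2264 cm⁻¹.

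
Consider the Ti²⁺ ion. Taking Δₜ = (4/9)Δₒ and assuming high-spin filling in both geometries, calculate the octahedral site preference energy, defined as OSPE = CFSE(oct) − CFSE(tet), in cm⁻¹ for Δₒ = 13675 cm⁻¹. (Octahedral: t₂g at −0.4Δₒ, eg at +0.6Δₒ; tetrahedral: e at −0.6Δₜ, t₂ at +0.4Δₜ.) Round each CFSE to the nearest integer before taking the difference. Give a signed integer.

-3647

Ti is in group 4, so Ti²⁺ is d² (4 − 2 = 2).
Octahedral (high-spin): t2g^2 e_g^0, CFSE = 2(−0.4) + 0(+0.6) = -0.8Δₒ = -0.8 × 13675 = -10940 cm⁻¹.
Tetrahedral e^2 t2^0 gives -1.2Δₜ = -1.2 × (4/9) × 13675 = -7293 cm⁻¹.
OSPE = -10940 − (-7293) = -3647 cm⁻¹.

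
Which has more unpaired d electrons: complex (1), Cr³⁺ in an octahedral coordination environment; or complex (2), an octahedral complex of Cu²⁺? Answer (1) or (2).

(1)

(1): Cr sits in group 6; removing 3 electrons leaves Cr³⁺ with 6 − 3 = 3 d electrons; For octahedral d³ the high- and low-spin configurations coincide; t₂g³ eg⁰ → 3 unpaired.
(2): Cu sits in group 11; removing 2 electrons leaves Cu²⁺ with 11 − 2 = 9 d electrons; t2g^6 e_g^3 → 1 unpaired.
So (1) has more unpaired electrons.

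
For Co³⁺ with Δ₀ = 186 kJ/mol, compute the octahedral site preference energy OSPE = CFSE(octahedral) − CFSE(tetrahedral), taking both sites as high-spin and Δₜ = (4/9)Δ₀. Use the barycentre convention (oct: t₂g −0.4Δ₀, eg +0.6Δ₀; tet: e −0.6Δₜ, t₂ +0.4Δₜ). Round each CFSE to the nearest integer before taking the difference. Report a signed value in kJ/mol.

-24

Co is in group 9, so Co³⁺ is d⁶ (9 − 3 = 6).
Octahedral (high-spin): t₂g⁴ eg², CFSE = 4(−0.4) + 2(+0.6) = -0.4Δ₀ = -0.4 × 186 = -74 kJ/mol.
Tetrahedral e³ t₂³ gives -0.6Δₜ = -0.6 × (4/9) × 186 = -50 kJ/mol.
Subtracting, OSPE = -74 − (-50) = -24 kJ/mol.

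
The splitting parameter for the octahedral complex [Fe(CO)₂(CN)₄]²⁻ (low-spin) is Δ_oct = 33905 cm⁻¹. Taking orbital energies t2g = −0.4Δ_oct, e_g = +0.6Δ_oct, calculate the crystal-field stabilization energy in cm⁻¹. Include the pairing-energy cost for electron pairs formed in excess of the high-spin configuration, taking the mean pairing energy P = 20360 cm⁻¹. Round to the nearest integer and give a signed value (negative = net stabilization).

-40652

Ligand charges: 2×(+0) from CO and 4×(-1) from CN⁻ sum to -4; with overall charge -2, Fe is +2.
Fe²⁺: group 8, so d-count = 8 − 2 = 6.
The d⁶ electrons fill as t2g^6 e_g^0.
The orbital stabilization is -2.4Δ_oct = -2.4 × 33905 = -81372 cm⁻¹.
Pairing penalty: 3 pairs vs 1 in the high-spin reference → 2 extra × P = 40720 cm⁻¹.
Overall CFSE = -81372 + 40720 = -40652 cm⁻¹.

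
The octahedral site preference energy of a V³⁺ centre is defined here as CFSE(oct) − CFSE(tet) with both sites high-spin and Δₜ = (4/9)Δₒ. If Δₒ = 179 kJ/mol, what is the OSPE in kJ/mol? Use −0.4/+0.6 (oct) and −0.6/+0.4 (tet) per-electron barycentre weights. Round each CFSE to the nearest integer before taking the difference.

Group 5 minus oxidation state +3 gives a d² configuration for V³⁺.
Octahedral high-spin t₂g² eg⁰: CFSE = -0.8 × 179 = -143 kJ/mol.
Tetrahedral e² t₂⁰ gives -1.2Δₜ = -1.2 × (4/9) × 179 = -95 kJ/mol.
OSPE = CFSE(oct) − CFSE(tet) = -143 − (-95) = -48 kJ/mol.

-48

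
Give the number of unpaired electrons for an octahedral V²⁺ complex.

3

V²⁺: group 5, so d-count = 5 − 2 = 3.
Configuration: t₂g³ eg⁰, giving 3 unpaired electrons.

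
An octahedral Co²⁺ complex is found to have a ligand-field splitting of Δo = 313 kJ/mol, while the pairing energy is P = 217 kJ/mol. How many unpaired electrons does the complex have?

Co sits in group 9; removing 2 electrons leaves Co²⁺ with 9 − 2 = 7 d electrons.
Here Δo > P (313 > 217), so the low-spin state is favoured.
Configuration: t2g^6 e_g^1.
Unpaired electrons: 1.

1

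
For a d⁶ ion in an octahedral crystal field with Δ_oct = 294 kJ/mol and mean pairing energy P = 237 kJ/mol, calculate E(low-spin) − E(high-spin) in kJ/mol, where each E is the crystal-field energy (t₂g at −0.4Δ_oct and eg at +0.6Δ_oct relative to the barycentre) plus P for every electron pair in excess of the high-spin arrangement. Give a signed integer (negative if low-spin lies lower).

High-spin d⁶ fills as t₂g⁴ eg² with CFSE 4(−0.4) + 2(+0.6) = -0.4Δ_oct = -118 kJ/mol.
For low-spin the configuration is t₂g⁶ eg⁰: orbital energy -2.4 × 294 = -706 kJ/mol, and 2 additional pairs relative to high-spin add 474 kJ/mol, giving -232 kJ/mol.
The difference is -232 − (-118) = -114 kJ/mol, so low-spin lies lower.

-114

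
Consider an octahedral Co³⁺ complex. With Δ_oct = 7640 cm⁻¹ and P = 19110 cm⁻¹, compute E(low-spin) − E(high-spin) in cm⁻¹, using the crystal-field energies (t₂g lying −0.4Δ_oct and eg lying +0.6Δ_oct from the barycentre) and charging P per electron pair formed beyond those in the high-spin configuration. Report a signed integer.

22940

Co³⁺: group 9, so d-count = 9 − 3 = 6.
In the high-spin limit (t₂g⁴ eg²) the orbital term is -0.4Δ_oct = -3056 cm⁻¹, with no excess pairing.
For low-spin the configuration is t₂g⁶ eg⁰: orbital energy -2.4 × 7640 = -18336 cm⁻¹, and 2 additional pairs relative to high-spin add 38220 cm⁻¹, giving 19884 cm⁻¹.
E(LS) − E(HS) = 19884 − (-3056) = 22940 cm⁻¹.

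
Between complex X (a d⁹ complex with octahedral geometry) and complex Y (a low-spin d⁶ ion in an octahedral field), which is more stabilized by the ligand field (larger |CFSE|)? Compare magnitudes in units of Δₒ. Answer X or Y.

X: For octahedral d⁹ the high- and low-spin configurations coincide; t₂g⁶ eg³, CFSE = -0.6Δₒ.
Y: t₂g⁶ eg⁰, CFSE = -2.4Δₒ.
So Y has the larger |CFSE|.

Y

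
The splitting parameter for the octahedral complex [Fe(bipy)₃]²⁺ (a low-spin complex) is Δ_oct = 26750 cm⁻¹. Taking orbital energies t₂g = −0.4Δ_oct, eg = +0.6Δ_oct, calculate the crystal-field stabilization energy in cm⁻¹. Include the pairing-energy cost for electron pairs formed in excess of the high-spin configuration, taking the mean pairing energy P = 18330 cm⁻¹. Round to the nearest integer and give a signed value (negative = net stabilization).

-27540

bipy is neutral, so the +2 overall charge sits on Fe: oxidation state +2.
Fe sits in group 8; removing 2 electrons leaves Fe²⁺ with 8 − 2 = 6 d electrons.
The d⁶ electrons fill as t₂g⁶ eg⁰.
The orbital stabilization is -2.4Δ_oct = -2.4 × 26750 = -64200 cm⁻¹.
Relative to high-spin t₂g⁴ eg² (1 paired), the low-spin configuration has 2 additional pairs, contributing +2 × 18330 = +36660 cm⁻¹.
Net CFSE = -64200 + 36660 = -27540 cm⁻¹.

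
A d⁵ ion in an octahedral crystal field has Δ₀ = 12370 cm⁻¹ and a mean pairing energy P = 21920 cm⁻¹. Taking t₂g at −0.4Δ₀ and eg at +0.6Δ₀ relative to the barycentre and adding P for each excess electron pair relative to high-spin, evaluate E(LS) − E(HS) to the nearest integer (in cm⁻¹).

19100

High-spin d⁵ fills as t₂g³ eg² with CFSE 3(−0.4) + 2(+0.6) = 0.0Δ₀ = 0 cm⁻¹.
Low-spin: t₂g⁵ eg⁰, orbital CFSE = -2.0Δ₀ = -24740 cm⁻¹; plus 2 excess pairs × P = +43840 cm⁻¹; total 19100 cm⁻¹.
Thus E(LS) − E(HS) = 19100 cm⁻¹.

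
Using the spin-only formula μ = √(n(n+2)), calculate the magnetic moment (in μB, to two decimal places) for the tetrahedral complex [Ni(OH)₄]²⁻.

2.83 μB

Each OH⁻ contributes -1; 4 × (-1) = -4. With overall charge -2, Ni is in the +2 oxidation state.
Ni sits in group 10; removing 2 electrons leaves Ni²⁺ with 10 − 2 = 8 d electrons.
With tetrahedral geometry the complex is necessarily high-spin.
Configuration: e^4 t2^4 → 2 unpaired electrons.
μ(spin-only) = √[2(2+2)] = √8 ≈ 2.83 μB.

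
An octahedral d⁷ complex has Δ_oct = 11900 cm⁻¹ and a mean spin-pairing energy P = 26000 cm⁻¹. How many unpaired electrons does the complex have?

With Δ_oct < P the complex is high-spin.
Filling d⁷ accordingly: t₂g⁵ eg².
Unpaired electrons: 3.

3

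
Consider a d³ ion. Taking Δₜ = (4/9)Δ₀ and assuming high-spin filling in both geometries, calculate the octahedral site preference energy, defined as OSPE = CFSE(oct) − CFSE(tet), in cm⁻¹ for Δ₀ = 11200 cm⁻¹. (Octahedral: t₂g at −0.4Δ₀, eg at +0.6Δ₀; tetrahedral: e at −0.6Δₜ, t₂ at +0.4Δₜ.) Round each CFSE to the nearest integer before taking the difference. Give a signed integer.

In an octahedral site d³ (HS) is t₂g³ eg⁰, giving CFSE(oct) = -1.2Δ₀ = -13440 cm⁻¹.
Tetrahedral e² t₂¹ gives -0.8Δₜ = -0.8 × (4/9) × 11200 = -3982 cm⁻¹.
OSPE = -13440 − (-3982) = -9458 cm⁻¹.

-9458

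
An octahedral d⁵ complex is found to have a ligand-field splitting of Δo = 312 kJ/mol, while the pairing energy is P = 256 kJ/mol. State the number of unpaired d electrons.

1

Since Δo = 312 kJ/mol > P = 256 kJ/mol, the complex adopts the low-spin configuration.
That gives t₂g⁵ eg⁰.
Unpaired electrons: 1.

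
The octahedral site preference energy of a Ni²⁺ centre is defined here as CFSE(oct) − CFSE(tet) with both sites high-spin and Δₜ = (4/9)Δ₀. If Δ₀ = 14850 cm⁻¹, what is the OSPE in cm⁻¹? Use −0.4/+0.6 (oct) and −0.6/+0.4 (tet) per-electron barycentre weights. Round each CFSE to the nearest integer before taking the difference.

Ni²⁺: group 10, so d-count = 10 − 2 = 8.
Octahedral (high-spin): t₂g⁶ eg², CFSE = 6(−0.4) + 2(+0.6) = -1.2Δ₀ = -1.2 × 14850 = -17820 cm⁻¹.
Tetrahedral e⁴ t₂⁴ gives -0.8Δₜ = -0.8 × (4/9) × 14850 = -5280 cm⁻¹.
OSPE = -17820 − (-5280) = -12540 cm⁻¹.

-12540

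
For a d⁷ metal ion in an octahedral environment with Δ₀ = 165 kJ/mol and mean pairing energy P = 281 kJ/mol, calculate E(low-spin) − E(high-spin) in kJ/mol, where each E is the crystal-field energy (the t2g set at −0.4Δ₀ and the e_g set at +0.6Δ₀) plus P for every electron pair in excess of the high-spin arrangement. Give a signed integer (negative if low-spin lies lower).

In the high-spin limit (t2g^5 e_g^2) the orbital term is -0.8Δ₀ = -132 kJ/mol, with no excess pairing.
Low-spin t2g^6 e_g^1 gives -1.8Δ₀ = -297 kJ/mol, but forming 1 extra pair costs 1P = 281 kJ/mol, so E(LS) = -297 + 281 = -16 kJ/mol.
E(LS) − E(HS) = -16 − (-132) = 116 kJ/mol.

116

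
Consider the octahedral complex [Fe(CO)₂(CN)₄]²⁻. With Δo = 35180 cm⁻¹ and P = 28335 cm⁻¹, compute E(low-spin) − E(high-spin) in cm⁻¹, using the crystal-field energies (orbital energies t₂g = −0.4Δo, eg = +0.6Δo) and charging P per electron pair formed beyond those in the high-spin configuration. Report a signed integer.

-13690

Ligand charges: 2×(+0) from CO and 4×(-1) from CN⁻ sum to -4; with overall charge -2, Fe is +2.
Fe²⁺: group 8, so d-count = 8 − 2 = 6.
In the high-spin limit (t₂g⁴ eg²) the orbital term is -0.4Δo = -14072 cm⁻¹, with no excess pairing.
Low-spin: t₂g⁶ eg⁰, orbital CFSE = -2.4Δo = -84432 cm⁻¹; plus 2 excess pairs × P = +56670 cm⁻¹; total -27762 cm⁻¹.
E(LS) − E(HS) = -27762 − (-14072) = -13690 cm⁻¹.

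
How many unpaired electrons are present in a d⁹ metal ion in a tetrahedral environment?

Tetrahedral fields are weak (Δₜ ≈ 4/9 Δₒ), so electrons fill high-spin.
Configuration: e⁴ t₂⁵, giving 1 unpaired electron.

1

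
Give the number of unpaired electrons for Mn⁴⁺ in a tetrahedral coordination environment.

Mn⁴⁺: group 7, so d-count = 7 − 4 = 3.
With tetrahedral geometry the complex is necessarily high-spin.
Configuration: e² t₂¹, giving 3 unpaired electrons.

3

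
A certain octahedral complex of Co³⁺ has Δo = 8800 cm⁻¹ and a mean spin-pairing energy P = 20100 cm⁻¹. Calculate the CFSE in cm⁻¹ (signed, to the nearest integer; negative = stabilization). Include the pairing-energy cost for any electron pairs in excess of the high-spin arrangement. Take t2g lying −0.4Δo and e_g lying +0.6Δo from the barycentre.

Co is in group 9, so Co³⁺ is d⁶ (9 − 3 = 6).
With Δo < P the complex is high-spin.
Filling d⁶ accordingly: t2g^4 e_g^2.
Orbital CFSE = -0.4Δo = -0.4 × 8800 = -3520 cm⁻¹.
High-spin has no excess pairs, so no pairing correction applies.

-3520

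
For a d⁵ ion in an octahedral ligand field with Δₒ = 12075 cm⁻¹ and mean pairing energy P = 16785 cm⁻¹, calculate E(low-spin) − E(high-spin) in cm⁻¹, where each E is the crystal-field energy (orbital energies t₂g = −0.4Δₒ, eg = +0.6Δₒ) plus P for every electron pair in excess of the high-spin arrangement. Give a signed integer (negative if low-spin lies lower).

High-spin: t₂g³ eg², CFSE = 0.0Δₒ = 0 cm⁻¹.
Low-spin t₂g⁵ eg⁰ gives -2.0Δₒ = -24150 cm⁻¹, but forming 2 extra pairs costs 2P = 33570 cm⁻¹, so E(LS) = -24150 + 33570 = 9420 cm⁻¹.
E(LS) − E(HS) = 9420 − (0) = 9420 cm⁻¹.

9420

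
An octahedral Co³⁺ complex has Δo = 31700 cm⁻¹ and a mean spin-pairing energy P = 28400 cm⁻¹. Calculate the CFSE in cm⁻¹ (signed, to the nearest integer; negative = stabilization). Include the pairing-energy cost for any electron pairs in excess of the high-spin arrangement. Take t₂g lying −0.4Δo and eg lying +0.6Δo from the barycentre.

-19280

Co sits in group 9; removing 3 electrons leaves Co³⁺ with 9 − 3 = 6 d electrons.
Since Δo = 31700 cm⁻¹ > P = 28400 cm⁻¹, the complex adopts the low-spin configuration.
Configuration: t₂g⁶ eg⁰.
Orbital CFSE = -2.4Δo = -2.4 × 31700 = -76080 cm⁻¹.
Excess pairs vs high-spin: 3 − 1 = 2; pairing cost = +56800 cm⁻¹.
Net CFSE = -76080 + 56800 = -19280 cm⁻¹.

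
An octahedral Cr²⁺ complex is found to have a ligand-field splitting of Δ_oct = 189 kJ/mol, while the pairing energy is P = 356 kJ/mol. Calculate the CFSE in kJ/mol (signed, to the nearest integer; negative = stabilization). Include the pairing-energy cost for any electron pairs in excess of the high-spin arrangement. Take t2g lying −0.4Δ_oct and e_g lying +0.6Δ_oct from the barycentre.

-113

Group 6 minus oxidation state +2 gives a d⁴ configuration for Cr²⁺.
Since Δ_oct = 189 kJ/mol < P = 356 kJ/mol, the complex adopts the high-spin configuration.
Configuration: t2g^3 e_g^1.
Orbital CFSE = -0.6Δ_oct = -0.6 × 189 = -113 kJ/mol.
High-spin has no excess pairs, so no pairing correction applies.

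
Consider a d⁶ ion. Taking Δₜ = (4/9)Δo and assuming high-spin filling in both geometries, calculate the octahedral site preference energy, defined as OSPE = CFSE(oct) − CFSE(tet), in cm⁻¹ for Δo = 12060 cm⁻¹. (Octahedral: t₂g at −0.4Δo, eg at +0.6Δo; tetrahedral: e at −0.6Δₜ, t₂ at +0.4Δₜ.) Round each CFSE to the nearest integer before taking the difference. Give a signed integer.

-1608

Octahedral (high-spin): t2g^4 e_g^2, CFSE = 4(−0.4) + 2(+0.6) = -0.4Δo = -0.4 × 12060 = -4824 cm⁻¹.
In a tetrahedral site the filling is e^3 t2^3: CFSE(tet) = -0.6Δₜ = -0.6 × (4/9)(12060) = -3216 cm⁻¹.
OSPE = -4824 − (-3216) = -1608 cm⁻¹.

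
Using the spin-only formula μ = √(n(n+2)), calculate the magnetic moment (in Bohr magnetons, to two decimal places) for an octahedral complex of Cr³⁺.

Cr is in group 6, so Cr³⁺ is d³ (6 − 3 = 3).
Configuration: t₂g³ eg⁰ → 3 unpaired electrons.
μ(spin-only) = √[3(3+2)] = √15 ≈ 3.87 Bohr magnetons.

3.87 Bohr magnetons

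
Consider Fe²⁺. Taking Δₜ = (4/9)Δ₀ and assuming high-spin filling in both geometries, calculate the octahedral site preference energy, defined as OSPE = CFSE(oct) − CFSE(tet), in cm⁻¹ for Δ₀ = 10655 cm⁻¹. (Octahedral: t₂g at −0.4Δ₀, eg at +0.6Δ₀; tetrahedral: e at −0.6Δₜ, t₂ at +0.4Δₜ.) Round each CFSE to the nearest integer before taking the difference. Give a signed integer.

Fe²⁺: group 8, so d-count = 8 − 2 = 6.
Octahedral (high-spin): t2g^4 e_g^2, CFSE = 4(−0.4) + 2(+0.6) = -0.4Δ₀ = -0.4 × 10655 = -4262 cm⁻¹.
In a tetrahedral site the filling is e^3 t2^3: CFSE(tet) = -0.6Δₜ = -0.6 × (4/9)(10655) = -2841 cm⁻¹.
Subtracting, OSPE = -4262 − (-2841) = -1421 cm⁻¹.

-1421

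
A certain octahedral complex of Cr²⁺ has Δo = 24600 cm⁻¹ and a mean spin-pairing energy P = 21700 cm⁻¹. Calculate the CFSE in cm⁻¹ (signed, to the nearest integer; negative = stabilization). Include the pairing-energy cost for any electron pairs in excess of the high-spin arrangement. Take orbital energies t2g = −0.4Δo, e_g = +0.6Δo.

-17660

Group 6 minus oxidation state +2 gives a d⁴ configuration for Cr²⁺.
With Δo > P the complex is low-spin.
Filling d⁴ accordingly: t2g^4 e_g^0.
Orbital CFSE = -1.6Δo = -1.6 × 24600 = -39360 cm⁻¹.
Excess pairs vs high-spin: 1 − 0 = 1; pairing cost = +21700 cm⁻¹.
Net CFSE = -39360 + 21700 = -17660 cm⁻¹.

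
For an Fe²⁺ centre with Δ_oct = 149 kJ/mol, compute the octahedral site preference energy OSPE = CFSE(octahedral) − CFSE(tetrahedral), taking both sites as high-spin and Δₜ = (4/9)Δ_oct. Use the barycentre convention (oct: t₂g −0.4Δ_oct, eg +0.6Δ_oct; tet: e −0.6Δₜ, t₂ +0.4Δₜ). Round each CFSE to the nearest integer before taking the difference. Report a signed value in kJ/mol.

Fe is in group 8, so Fe²⁺ is d⁶ (8 − 2 = 6).
In an octahedral site d⁶ (HS) is t₂g⁴ eg², giving CFSE(oct) = -0.4Δ_oct = -60 kJ/mol.
Tetrahedral e³ t₂³ gives -0.6Δₜ = -0.6 × (4/9) × 149 = -40 kJ/mol.
OSPE = -60 − (-40) = -20 kJ/mol.

-20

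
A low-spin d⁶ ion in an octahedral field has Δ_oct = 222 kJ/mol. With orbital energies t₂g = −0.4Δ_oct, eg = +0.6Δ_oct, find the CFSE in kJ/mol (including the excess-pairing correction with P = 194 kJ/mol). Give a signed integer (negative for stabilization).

The d⁶ electrons fill as t₂g⁶ eg⁰.
CFSE(orbital) = 6×(-0.4Δ_oct) + 0×(0.6Δ_oct) = -2.4Δ_oct; with Δ_oct = 222 kJ/mol that is -533 kJ/mol.
High-spin d⁶ would be t₂g⁴ eg² with 1 pair; low-spin has 3, so 2 excess pairs cost +2P = +388 kJ/mol.
Overall CFSE = -533 + 388 = -145 kJ/mol.

-145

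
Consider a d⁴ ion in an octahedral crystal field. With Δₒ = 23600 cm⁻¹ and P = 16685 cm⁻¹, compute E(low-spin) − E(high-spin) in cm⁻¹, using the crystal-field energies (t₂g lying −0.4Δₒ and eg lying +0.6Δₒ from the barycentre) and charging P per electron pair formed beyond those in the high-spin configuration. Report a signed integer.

-6915

In the high-spin limit (t₂g³ eg¹) the orbital term is -0.6Δₒ = -14160 cm⁻¹, with no excess pairing.
For low-spin the configuration is t₂g⁴ eg⁰: orbital energy -1.6 × 23600 = -37760 cm⁻¹, and 1 additional pair relative to high-spin adds 16685 cm⁻¹, giving -21075 cm⁻¹.
Thus E(LS) − E(HS) = -6915 cm⁻¹.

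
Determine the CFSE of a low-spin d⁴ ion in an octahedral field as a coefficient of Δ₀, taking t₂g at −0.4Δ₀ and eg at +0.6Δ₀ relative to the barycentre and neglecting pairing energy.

-1.6 Δ₀

Configuration: t₂g⁴ eg⁰.
CFSE = 4(-0.4Δ₀) + 0(0.6Δ₀) = -1.6Δ₀ + 0.0Δ₀ = -1.6Δ₀.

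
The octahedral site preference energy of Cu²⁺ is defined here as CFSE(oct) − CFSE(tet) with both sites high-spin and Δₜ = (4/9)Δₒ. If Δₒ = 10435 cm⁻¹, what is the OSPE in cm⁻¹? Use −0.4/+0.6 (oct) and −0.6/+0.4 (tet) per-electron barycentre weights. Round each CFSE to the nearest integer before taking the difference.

-4406

Cu²⁺: group 11, so d-count = 11 − 2 = 9.
Octahedral high-spin t₂g⁶ eg³: CFSE = -0.6 × 10435 = -6261 cm⁻¹.
In a tetrahedral site the filling is e⁴ t₂⁵: CFSE(tet) = -0.4Δₜ = -0.4 × (4/9)(10435) = -1855 cm⁻¹.
OSPE = -6261 − (-1855) = -4406 cm⁻¹.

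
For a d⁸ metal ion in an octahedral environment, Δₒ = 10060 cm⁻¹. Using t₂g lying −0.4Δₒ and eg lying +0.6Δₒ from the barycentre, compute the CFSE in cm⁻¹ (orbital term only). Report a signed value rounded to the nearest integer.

-12072

Electron filling gives t₂g⁶ eg².
Orbital CFSE = 6(-0.4) + 2(0.6) = -1.2Δₒ = -1.2 × 10060 = -12072 cm⁻¹.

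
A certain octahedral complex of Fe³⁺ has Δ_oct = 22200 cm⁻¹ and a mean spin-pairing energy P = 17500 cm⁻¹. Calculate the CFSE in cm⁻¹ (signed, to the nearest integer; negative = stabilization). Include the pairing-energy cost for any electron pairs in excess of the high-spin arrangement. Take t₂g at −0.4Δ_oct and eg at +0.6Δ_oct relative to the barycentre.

-9400

Fe³⁺: group 8, so d-count = 8 − 3 = 5.
Since Δ_oct = 22200 cm⁻¹ > P = 17500 cm⁻¹, the complex adopts the low-spin configuration.
Filling d⁵ accordingly: t₂g⁵ eg⁰.
Orbital CFSE = -2.0Δ_oct = -2.0 × 22200 = -44400 cm⁻¹.
Excess pairs vs high-spin: 2 − 0 = 2; pairing cost = +35000 cm⁻¹.
Net CFSE = -44400 + 35000 = -9400 cm⁻¹.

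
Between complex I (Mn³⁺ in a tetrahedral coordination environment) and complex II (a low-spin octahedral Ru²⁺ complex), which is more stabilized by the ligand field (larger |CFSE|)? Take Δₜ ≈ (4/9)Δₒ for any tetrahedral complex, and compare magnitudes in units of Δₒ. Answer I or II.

I: Mn is in group 7, so Mn³⁺ is d⁴ (7 − 3 = 4); Tetrahedral fields are weak (Δₜ ≈ 4/9 Δₒ), so electrons fill high-spin; e² t₂², CFSE = -0.4Δₜ ≈ -0.18Δₒ.
II: Group 8 minus oxidation state +2 gives a d⁶ configuration for Ru²⁺; t₂g⁶ eg⁰, CFSE = -2.4Δₒ.
So II has the larger |CFSE|.

II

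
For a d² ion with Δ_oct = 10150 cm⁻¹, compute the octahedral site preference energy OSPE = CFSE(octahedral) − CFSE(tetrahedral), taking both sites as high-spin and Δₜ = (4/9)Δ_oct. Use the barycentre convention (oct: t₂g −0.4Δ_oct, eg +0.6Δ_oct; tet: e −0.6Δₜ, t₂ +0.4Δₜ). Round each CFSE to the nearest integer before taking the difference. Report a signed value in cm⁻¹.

Octahedral (high-spin): t₂g² eg⁰, CFSE = 2(−0.4) + 0(+0.6) = -0.8Δ_oct = -0.8 × 10150 = -8120 cm⁻¹.
In a tetrahedral site the filling is e² t₂⁰: CFSE(tet) = -1.2Δₜ = -1.2 × (4/9)(10150) = -5413 cm⁻¹.
OSPE = -8120 − (-5413) = -2707 cm⁻¹.

-2707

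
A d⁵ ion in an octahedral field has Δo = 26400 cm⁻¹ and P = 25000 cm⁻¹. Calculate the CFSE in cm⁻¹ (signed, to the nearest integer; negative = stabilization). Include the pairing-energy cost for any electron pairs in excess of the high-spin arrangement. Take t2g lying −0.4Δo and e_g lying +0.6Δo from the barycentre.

-2800

Since Δo = 26400 cm⁻¹ > P = 25000 cm⁻¹, the complex adopts the low-spin configuration.
Configuration: t2g^5 e_g^0.
Orbital CFSE = -2.0Δo = -2.0 × 26400 = -52800 cm⁻¹.
Excess pairs vs high-spin: 2 − 0 = 2; pairing cost = +50000 cm⁻¹.
Net CFSE = -52800 + 50000 = -2800 cm⁻¹.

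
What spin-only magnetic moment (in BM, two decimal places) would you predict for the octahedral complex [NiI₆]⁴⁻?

Each I⁻ contributes -1; 6 × (-1) = -6. With overall charge -4, Ni is in the +2 oxidation state.
Group 10 minus oxidation state +2 gives a d⁸ configuration for Ni²⁺.
For octahedral d⁸ the high- and low-spin configurations coincide.
Configuration: t₂g⁶ eg² → 2 unpaired electrons.
μ(spin-only) = √[2(2+2)] = √8 ≈ 2.83 BM.

2.83 BM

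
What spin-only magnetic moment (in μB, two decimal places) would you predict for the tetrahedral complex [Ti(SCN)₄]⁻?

Each SCN⁻ contributes -1; 4 × (-1) = -4. With overall charge -1, Ti is in the +3 oxidation state.
Group 4 minus oxidation state +3 gives a d¹ configuration for Ti³⁺.
Tetrahedral fields are weak (Δₜ ≈ 4/9 Δₒ), so electrons fill high-spin.
Configuration: e¹ t₂⁰ → 1 unpaired electron.
μ(spin-only) = √[1(1+2)] = √3 ≈ 1.73 μB.

1.73 μB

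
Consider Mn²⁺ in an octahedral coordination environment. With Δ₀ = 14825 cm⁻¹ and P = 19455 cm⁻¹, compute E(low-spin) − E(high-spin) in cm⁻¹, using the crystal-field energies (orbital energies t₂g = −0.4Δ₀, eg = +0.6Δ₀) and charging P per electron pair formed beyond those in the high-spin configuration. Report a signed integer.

Mn is in group 7, so Mn²⁺ is d⁵ (7 − 2 = 5).
High-spin: t₂g³ eg², CFSE = 0.0Δ₀ = 0 cm⁻¹.
Low-spin: t₂g⁵ eg⁰, orbital CFSE = -2.0Δ₀ = -29650 cm⁻¹; plus 2 excess pairs × P = +38910 cm⁻¹; total 9260 cm⁻¹.
Thus E(LS) − E(HS) = 9260 cm⁻¹.

9260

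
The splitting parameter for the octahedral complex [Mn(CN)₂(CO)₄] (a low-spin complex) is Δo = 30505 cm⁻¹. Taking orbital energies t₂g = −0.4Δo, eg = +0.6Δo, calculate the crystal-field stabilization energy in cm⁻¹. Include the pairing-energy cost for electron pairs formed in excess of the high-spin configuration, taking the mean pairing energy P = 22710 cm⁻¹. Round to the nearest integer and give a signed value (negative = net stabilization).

-15590

Ligand charges: 2×(-1) from CN⁻ and 4×(+0) from CO sum to -2; with overall charge +0, Mn is +2.
Mn²⁺: group 7, so d-count = 7 − 2 = 5.
Electron filling gives t₂g⁵ eg⁰.
CFSE(orbital) = 5×(-0.4Δo) + 0×(0.6Δo) = -2.0Δo; with Δo = 30505 cm⁻¹ that is -61010 cm⁻¹.
High-spin d⁵ would be t₂g³ eg² with 0 pairs; low-spin has 2, so 2 excess pairs cost +2P = +45420 cm⁻¹.
Combining: -61010 + 45420 = -15590 cm⁻¹.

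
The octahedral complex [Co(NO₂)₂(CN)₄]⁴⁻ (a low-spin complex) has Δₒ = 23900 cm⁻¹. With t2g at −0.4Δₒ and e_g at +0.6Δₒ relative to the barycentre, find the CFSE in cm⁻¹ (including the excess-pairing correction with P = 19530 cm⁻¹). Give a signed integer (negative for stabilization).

Ligand charges: 2×(-1) from NO₂⁻ and 4×(-1) from CN⁻ sum to -6; with overall charge -4, Co is +2.
Co is in group 9, so Co²⁺ is d⁷ (9 − 2 = 7).
Configuration: t2g^6 e_g^1.
Orbital CFSE = 6(-0.4) + 1(0.6) = -1.8Δₒ = -1.8 × 23900 = -43020 cm⁻¹.
High-spin d⁷ would be t2g^5 e_g^2 with 2 pairs; low-spin has 3, so 1 excess pair costs +1P = +19530 cm⁻¹.
Overall CFSE = -43020 + 19530 = -23490 cm⁻¹.

-23490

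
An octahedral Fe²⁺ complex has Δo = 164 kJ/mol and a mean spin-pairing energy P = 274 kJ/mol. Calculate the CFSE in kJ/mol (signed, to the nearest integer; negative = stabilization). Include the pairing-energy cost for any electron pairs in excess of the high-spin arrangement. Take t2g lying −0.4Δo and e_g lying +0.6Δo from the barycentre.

Fe²⁺: group 8, so d-count = 8 − 2 = 6.
Δo < P, so pairing is avoided: the ground state is high-spin.
Filling d⁶ accordingly: t2g^4 e_g^2.
Orbital CFSE = -0.4Δo = -0.4 × 164 = -66 kJ/mol.
High-spin has no excess pairs, so no pairing correction applies.

-66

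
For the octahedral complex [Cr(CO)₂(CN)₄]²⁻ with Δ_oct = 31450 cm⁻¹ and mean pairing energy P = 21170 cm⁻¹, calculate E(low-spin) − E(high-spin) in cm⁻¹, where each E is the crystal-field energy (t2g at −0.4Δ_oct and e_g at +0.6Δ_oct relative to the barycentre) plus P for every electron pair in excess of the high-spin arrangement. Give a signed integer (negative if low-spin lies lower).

-10280

Ligand charges: 2×(+0) from CO and 4×(-1) from CN⁻ sum to -4; with overall charge -2, Cr is +2.
Cr²⁺: group 6, so d-count = 6 − 2 = 4.
High-spin: t2g^3 e_g^1, CFSE = -0.6Δ_oct = -18870 cm⁻¹.
Low-spin t2g^4 e_g^0 gives -1.6Δ_oct = -50320 cm⁻¹, but forming 1 extra pair costs 1P = 21170 cm⁻¹, so E(LS) = -50320 + 21170 = -29150 cm⁻¹.
The difference is -29150 − (-18870) = -10280 cm⁻¹, so low-spin lies lower.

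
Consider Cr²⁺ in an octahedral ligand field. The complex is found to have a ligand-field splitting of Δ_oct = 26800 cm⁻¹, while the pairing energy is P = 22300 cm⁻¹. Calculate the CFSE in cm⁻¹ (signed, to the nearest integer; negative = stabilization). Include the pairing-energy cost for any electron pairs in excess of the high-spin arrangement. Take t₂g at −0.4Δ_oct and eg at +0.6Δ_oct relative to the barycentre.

-20580

Cr is in group 6, so Cr²⁺ is d⁴ (6 − 2 = 4).
Since Δ_oct = 26800 cm⁻¹ > P = 22300 cm⁻¹, the complex adopts the low-spin configuration.
That gives t₂g⁴ eg⁰.
Orbital CFSE = -1.6Δ_oct = -1.6 × 26800 = -42880 cm⁻¹.
Excess pairs vs high-spin: 1 − 0 = 1; pairing cost = +22300 cm⁻¹.
Net CFSE = -42880 + 22300 = -20580 cm⁻¹.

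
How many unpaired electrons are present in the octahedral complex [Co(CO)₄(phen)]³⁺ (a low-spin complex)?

Ligand charges: 4×(+0) from CO and 1×(+0) from phen sum to +0; with overall charge +3, Co is +3.
Group 9 minus oxidation state +3 gives a d⁶ configuration for Co³⁺.
Configuration: t2g^6 e_g^0, giving 0 unpaired electrons.

0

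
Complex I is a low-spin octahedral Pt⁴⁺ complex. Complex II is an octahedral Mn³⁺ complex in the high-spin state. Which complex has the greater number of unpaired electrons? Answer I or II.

II

I: Pt is in group 10, so Pt⁴⁺ is d⁶ (10 − 4 = 6); t₂g⁶ eg⁰ → 0 unpaired.
II: Mn³⁺: group 7, so d-count = 7 − 3 = 4; t2g^3 e_g^1 → 4 unpaired.
So II has more unpaired electrons.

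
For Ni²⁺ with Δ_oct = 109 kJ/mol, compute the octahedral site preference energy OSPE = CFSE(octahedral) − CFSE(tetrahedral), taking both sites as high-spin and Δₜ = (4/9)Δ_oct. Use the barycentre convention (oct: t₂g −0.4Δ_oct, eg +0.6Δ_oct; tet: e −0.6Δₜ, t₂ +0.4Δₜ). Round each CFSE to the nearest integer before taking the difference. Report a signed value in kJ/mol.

-92

Ni is in group 10, so Ni²⁺ is d⁸ (10 − 2 = 8).
Octahedral (high-spin): t₂g⁶ eg², CFSE = 6(−0.4) + 2(+0.6) = -1.2Δ_oct = -1.2 × 109 = -131 kJ/mol.
Tetrahedral e⁴ t₂⁴ gives -0.8Δₜ = -0.8 × (4/9) × 109 = -39 kJ/mol.
Subtracting, OSPE = -131 − (-39) = -92 kJ/mol.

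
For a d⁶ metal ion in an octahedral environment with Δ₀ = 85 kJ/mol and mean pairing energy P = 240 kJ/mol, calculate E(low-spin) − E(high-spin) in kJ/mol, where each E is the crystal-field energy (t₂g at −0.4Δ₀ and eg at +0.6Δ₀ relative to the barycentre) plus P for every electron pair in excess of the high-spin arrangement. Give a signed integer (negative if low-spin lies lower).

310

In the high-spin limit (t₂g⁴ eg²) the orbital term is -0.4Δ₀ = -34 kJ/mol, with no excess pairing.
Low-spin: t₂g⁶ eg⁰, orbital CFSE = -2.4Δ₀ = -204 kJ/mol; plus 2 excess pairs × P = +480 kJ/mol; total 276 kJ/mol.
The difference is 276 − (-34) = 310 kJ/mol, so high-spin lies lower.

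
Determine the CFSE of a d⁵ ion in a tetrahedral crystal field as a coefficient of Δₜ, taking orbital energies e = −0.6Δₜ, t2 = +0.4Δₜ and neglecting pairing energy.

0.0 Δₜ

With tetrahedral geometry the complex is necessarily high-spin.
Configuration: e^2 t2^3.
CFSE = 2(-0.6Δₜ) + 3(0.4Δₜ) = -1.2Δₜ + 1.2Δₜ = 0.0Δₜ.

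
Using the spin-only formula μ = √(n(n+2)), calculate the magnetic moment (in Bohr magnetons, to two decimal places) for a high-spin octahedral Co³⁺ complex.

4.90 Bohr magnetons

Co is in group 9, so Co³⁺ is d⁶ (9 − 3 = 6).
Configuration: t2g^4 e_g^2 → 4 unpaired electrons.
μ(spin-only) = √[4(4+2)] = √24 ≈ 4.90 Bohr magnetons.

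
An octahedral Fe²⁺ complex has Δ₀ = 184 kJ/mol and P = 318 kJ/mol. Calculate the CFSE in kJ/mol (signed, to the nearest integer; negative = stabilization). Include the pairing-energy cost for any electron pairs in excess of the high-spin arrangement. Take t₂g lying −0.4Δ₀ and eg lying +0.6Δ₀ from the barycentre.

-74

Fe sits in group 8; removing 2 electrons leaves Fe²⁺ with 8 − 2 = 6 d electrons.
Δ₀ < P, so pairing is avoided: the ground state is high-spin.
That gives t₂g⁴ eg².
Orbital CFSE = -0.4Δ₀ = -0.4 × 184 = -74 kJ/mol.
High-spin has no excess pairs, so no pairing correction applies.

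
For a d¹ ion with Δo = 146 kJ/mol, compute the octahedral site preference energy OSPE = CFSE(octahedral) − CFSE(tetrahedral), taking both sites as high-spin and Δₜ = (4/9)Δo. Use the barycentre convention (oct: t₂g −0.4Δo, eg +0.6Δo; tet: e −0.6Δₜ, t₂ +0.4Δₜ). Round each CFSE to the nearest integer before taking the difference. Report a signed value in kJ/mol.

In an octahedral site d¹ (HS) is t2g^1 e_g^0, giving CFSE(oct) = -0.4Δo = -58 kJ/mol.
Tetrahedral: e^1 t2^0, CFSE = 1(−0.6) + 0(+0.4) = -0.6Δₜ = -0.6 × (4/9) × 146 = -39 kJ/mol.
Subtracting, OSPE = -58 − (-39) = -19 kJ/mol.

-19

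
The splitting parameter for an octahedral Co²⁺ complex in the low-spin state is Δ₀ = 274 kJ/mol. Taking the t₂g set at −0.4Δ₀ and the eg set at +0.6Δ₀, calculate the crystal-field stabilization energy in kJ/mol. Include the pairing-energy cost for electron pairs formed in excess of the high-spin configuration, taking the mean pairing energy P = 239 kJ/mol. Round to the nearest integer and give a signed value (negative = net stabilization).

-254

Co is in group 9, so Co²⁺ is d⁷ (9 − 2 = 7).
The d⁷ electrons fill as t₂g⁶ eg¹.
CFSE(orbital) = 6×(-0.4Δ₀) + 1×(0.6Δ₀) = -1.8Δ₀; with Δ₀ = 274 kJ/mol that is -493 kJ/mol.
High-spin d⁷ would be t₂g⁵ eg² with 2 pairs; low-spin has 3, so 1 excess pair costs +1P = +239 kJ/mol.
Net CFSE = -493 + 239 = -254 kJ/mol.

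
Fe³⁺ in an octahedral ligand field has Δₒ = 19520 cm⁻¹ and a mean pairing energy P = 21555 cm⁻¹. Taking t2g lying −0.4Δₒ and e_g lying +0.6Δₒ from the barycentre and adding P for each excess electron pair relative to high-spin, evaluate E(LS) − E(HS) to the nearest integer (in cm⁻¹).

4070

Fe sits in group 8; removing 3 electrons leaves Fe³⁺ with 8 − 3 = 5 d electrons.
In the high-spin limit (t2g^3 e_g^2) the orbital term is 0.0Δₒ = 0 cm⁻¹, with no excess pairing.
For low-spin the configuration is t2g^5 e_g^0: orbital energy -2.0 × 19520 = -39040 cm⁻¹, and 2 additional pairs relative to high-spin add 43110 cm⁻¹, giving 4070 cm⁻¹.
Thus E(LS) − E(HS) = 4070 cm⁻¹.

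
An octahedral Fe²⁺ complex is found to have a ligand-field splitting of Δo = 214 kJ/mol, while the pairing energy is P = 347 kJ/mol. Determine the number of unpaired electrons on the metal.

4

Fe²⁺: group 8, so d-count = 8 − 2 = 6.
Δo < P, so pairing is avoided: the ground state is high-spin.
Filling d⁶ accordingly: t₂g⁴ eg².
Unpaired electrons: 4.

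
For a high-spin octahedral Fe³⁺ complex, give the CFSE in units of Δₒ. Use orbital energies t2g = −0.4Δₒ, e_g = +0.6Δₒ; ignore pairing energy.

0.0 Δₒ

Fe sits in group 8; removing 3 electrons leaves Fe³⁺ with 8 − 3 = 5 d electrons.
Configuration: t2g^3 e_g^2.
CFSE = 3(-0.4Δₒ) + 2(0.6Δₒ) = -1.2Δₒ + 1.2Δₒ = 0.0Δₒ.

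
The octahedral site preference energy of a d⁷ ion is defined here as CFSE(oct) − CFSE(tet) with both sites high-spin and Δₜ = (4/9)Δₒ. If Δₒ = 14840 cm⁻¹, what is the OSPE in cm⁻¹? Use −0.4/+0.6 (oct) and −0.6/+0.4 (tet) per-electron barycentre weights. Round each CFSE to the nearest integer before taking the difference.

Octahedral high-spin t₂g⁵ eg²: CFSE = -0.8 × 14840 = -11872 cm⁻¹.
Tetrahedral e⁴ t₂³ gives -1.2Δₜ = -1.2 × (4/9) × 14840 = -7915 cm⁻¹.
OSPE = -11872 − (-7915) = -3957 cm⁻¹.

-3957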